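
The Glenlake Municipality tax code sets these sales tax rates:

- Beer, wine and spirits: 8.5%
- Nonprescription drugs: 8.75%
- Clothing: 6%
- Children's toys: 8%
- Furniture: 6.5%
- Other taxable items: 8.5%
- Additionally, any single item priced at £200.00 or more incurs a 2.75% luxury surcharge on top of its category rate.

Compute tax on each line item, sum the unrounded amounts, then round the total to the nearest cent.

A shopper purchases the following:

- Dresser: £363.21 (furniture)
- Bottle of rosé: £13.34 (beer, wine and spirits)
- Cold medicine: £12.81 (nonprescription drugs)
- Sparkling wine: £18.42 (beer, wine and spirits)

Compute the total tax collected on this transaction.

Dresser £363.21: furniture → 6.5% + 2.75% surcharge = 9.25% → £33.596925
Bottle of rosé £13.34: beer, wine and spirits → 8.5% → £1.1339
Cold medicine £12.81: nonprescription drugs → 8.75% → £1.120875
Sparkling wine £18.42: beer, wine and spirits → 8.5% → £1.5657
Unrounded tax sum = £37.4174 → £37.42

£37.42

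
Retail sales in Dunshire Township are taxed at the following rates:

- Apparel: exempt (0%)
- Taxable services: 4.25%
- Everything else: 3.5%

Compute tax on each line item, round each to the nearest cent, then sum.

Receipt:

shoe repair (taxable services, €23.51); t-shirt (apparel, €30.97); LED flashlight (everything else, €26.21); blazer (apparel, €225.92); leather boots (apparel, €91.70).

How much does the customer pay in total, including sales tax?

€400.23

Shoe repair €23.51: taxable services → 4.25% → €1.00
T-shirt €30.97: apparel → 0% → €0.00
LED flashlight €26.21: everything else → 3.5% → €0.92
Blazer €225.92: apparel → 0% → €0.00
Leather boots €91.70: apparel → 0% → €0.00
Subtotal = €398.31; tax = €1.92; total due = €400.23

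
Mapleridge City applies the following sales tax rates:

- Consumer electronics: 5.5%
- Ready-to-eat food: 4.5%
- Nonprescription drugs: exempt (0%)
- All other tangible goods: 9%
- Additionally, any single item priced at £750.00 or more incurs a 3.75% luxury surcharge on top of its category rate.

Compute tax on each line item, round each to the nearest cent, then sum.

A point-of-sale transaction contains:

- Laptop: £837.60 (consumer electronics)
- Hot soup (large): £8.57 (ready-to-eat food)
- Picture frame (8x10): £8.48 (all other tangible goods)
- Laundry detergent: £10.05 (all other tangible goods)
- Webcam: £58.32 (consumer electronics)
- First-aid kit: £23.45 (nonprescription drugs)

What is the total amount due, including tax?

Laptop £837.60: consumer electronics → 5.5% + 3.75% surcharge = 9.25% → £77.48
Hot soup (large) £8.57: ready-to-eat food → 4.5% → £0.39
Picture frame (8x10) £8.48: all other tangible goods → 9% → £0.76
Laundry detergent £10.05: all other tangible goods → 9% → £0.90
Webcam £58.32: consumer electronics → 5.5% → £3.21
First-aid kit £23.45: nonprescription drugs → 0% → £0.00
Subtotal = £946.47; tax = £82.74; total due = £1029.21

£1029.21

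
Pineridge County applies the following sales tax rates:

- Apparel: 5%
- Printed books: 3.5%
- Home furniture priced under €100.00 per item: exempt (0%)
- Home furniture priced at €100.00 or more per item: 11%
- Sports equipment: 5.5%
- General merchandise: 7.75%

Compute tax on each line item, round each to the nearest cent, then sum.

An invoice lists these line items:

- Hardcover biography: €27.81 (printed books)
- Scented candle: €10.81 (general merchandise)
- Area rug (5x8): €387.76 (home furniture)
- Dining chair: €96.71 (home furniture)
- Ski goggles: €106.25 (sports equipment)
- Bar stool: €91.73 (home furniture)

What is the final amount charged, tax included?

Hardcover biography €27.81: printed books → 3.5% → €0.97
Scented candle €10.81: general merchandise → 7.75% → €0.84
Area rug (5x8) €387.76: home furniture, €100.00 or more → 11% → €42.65
Dining chair €96.71: home furniture, under €100.00 → 0% → €0.00
Ski goggles €106.25: sports equipment → 5.5% → €5.84
Bar stool €91.73: home furniture, under €100.00 → 0% → €0.00
Subtotal = €721.07; tax = €50.30; total due = €771.37

€771.37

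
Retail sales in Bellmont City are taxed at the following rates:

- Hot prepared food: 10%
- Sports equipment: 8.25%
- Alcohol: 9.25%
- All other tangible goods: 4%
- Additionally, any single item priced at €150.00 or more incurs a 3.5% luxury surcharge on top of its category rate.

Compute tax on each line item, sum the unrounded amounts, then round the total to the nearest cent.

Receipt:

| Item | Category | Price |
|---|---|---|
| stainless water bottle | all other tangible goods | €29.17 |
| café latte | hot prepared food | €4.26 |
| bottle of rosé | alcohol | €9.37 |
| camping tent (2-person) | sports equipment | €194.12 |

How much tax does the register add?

€25.27

Stainless water bottle €29.17: all other tangible goods → 4% → €1.1668
Café latte €4.26: hot prepared food → 10% → €0.426
Bottle of rosé €9.37: alcohol → 9.25% → €0.866725
Camping tent (2-person) €194.12: sports equipment → 8.25% + 3.5% surcharge = 11.75% → €22.8091
Unrounded tax sum = €25.268625 → €25.27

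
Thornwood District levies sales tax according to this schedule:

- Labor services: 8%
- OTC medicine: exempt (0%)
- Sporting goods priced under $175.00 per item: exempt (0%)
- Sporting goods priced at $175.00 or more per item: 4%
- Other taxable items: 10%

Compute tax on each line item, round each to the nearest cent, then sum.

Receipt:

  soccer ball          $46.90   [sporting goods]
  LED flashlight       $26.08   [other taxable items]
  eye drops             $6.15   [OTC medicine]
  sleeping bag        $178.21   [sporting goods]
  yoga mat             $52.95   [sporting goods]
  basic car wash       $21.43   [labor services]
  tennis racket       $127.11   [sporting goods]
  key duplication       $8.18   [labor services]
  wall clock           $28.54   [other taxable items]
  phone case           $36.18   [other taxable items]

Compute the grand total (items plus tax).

Soccer ball $46.90: sporting goods, under $175.00 → 0% → $0.00
LED flashlight $26.08: other taxable items → 10% → $2.61
Eye drops $6.15: OTC medicine → 0% → $0.00
Sleeping bag $178.21: sporting goods, $175.00 or more → 4% → $7.13
Yoga mat $52.95: sporting goods, under $175.00 → 0% → $0.00
Basic car wash $21.43: labor services → 8% → $1.71
Tennis racket $127.11: sporting goods, under $175.00 → 0% → $0.00
Key duplication $8.18: labor services → 8% → $0.65
Wall clock $28.54: other taxable items → 10% → $2.85
Phone case $36.18: other taxable items → 10% → $3.62
Subtotal = $531.73; tax = $18.57; total due = $550.30

$550.30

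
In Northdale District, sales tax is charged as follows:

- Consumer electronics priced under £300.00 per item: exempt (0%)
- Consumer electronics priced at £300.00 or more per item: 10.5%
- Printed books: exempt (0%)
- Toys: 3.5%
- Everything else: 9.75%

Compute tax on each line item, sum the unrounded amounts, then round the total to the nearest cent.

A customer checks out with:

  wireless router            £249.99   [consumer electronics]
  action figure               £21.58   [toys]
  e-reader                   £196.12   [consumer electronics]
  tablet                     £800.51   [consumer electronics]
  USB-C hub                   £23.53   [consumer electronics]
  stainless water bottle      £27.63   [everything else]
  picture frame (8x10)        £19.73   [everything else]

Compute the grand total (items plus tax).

£1428.52

Wireless router £249.99: consumer electronics, under £300.00 → 0% → £0.00
Action figure £21.58: toys → 3.5% → £0.7553
E-reader £196.12: consumer electronics, under £300.00 → 0% → £0.00
Tablet £800.51: consumer electronics, £300.00 or more → 10.5% → £84.05355
USB-C hub £23.53: consumer electronics, under £300.00 → 0% → £0.00
Stainless water bottle £27.63: everything else → 9.75% → £2.693925
Picture frame (8x10) £19.73: everything else → 9.75% → £1.923675
Subtotal = £1339.09; unrounded tax = £89.42645 → £89.43; total due = £1428.52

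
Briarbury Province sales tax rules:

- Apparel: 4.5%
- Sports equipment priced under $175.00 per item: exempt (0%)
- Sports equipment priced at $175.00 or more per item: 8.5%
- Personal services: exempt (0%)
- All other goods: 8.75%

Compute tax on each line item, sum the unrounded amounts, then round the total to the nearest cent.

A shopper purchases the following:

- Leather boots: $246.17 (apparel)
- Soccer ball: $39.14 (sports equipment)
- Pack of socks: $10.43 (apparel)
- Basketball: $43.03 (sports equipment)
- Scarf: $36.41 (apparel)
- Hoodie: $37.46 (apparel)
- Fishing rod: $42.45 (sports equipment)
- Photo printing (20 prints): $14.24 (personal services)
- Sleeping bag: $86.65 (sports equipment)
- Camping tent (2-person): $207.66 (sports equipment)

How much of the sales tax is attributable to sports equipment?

Soccer ball $39.14: sports equipment, under $175.00 → 0% → $0.00
Basketball $43.03: sports equipment, under $175.00 → 0% → $0.00
Fishing rod $42.45: sports equipment, under $175.00 → 0% → $0.00
Sleeping bag $86.65: sports equipment, under $175.00 → 0% → $0.00
Camping tent (2-person) $207.66: sports equipment, $175.00 or more → 8.5% → $17.6511
Tax on sports equipment: unrounded sum = $17.6511 → $17.65

$17.65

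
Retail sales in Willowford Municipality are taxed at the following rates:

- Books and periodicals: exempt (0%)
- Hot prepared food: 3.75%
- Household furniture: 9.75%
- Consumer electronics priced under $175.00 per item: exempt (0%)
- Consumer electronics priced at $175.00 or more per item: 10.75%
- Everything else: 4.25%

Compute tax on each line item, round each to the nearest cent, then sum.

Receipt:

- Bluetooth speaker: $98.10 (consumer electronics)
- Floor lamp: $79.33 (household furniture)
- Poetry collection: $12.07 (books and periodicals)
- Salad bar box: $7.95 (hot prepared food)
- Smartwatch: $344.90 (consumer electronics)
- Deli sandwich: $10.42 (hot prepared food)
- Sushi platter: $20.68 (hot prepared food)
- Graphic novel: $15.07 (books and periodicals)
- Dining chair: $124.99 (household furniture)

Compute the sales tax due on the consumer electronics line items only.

Bluetooth speaker $98.10: consumer electronics, under $175.00 → 0% → $0.00
Smartwatch $344.90: consumer electronics, $175.00 or more → 10.75% → $37.08
Tax on consumer electronics = $0.00 + $37.08 = $37.08

$37.08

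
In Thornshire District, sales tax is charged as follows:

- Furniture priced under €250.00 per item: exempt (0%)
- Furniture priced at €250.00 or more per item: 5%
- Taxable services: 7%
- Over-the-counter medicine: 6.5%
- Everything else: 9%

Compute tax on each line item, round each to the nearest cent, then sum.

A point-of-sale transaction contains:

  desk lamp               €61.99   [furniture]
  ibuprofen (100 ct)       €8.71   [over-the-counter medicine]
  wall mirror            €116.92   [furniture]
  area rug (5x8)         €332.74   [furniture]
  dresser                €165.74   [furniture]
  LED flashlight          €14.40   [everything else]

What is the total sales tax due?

Desk lamp €61.99: furniture, under €250.00 → 0% → €0.00
Ibuprofen (100 ct) €8.71: over-the-counter medicine → 6.5% → €0.57
Wall mirror €116.92: furniture, under €250.00 → 0% → €0.00
Area rug (5x8) €332.74: furniture, €250.00 or more → 5% → €16.64
Dresser €165.74: furniture, under €250.00 → 0% → €0.00
LED flashlight €14.40: everything else → 9% → €1.30
Total tax = €0.57 + €16.64 + €1.30 = €18.51

€18.51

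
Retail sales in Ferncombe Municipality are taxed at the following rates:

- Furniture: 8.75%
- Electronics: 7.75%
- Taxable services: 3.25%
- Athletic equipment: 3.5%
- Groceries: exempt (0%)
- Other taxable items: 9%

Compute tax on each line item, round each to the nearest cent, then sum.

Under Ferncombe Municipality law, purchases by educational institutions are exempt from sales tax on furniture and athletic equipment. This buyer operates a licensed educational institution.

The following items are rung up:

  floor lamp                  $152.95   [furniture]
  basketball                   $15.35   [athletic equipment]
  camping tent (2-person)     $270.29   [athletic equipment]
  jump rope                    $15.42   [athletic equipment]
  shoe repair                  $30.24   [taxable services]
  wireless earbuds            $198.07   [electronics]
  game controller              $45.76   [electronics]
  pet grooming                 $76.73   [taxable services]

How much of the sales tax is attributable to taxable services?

Shoe repair $30.24: taxable services → 3.25% → $0.98
Pet grooming $76.73: taxable services → 3.25% → $2.49
Tax on taxable services = $0.98 + $2.49 = $3.47

$3.47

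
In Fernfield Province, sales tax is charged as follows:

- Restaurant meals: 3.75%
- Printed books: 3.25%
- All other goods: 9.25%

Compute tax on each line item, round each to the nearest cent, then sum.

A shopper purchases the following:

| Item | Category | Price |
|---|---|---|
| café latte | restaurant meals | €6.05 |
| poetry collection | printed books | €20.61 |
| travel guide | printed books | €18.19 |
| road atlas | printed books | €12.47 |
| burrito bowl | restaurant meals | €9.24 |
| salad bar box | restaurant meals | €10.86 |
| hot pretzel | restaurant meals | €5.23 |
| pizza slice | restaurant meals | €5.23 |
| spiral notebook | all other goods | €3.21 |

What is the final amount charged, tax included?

Café latte €6.05: restaurant meals → 3.75% → €0.23
Poetry collection €20.61: printed books → 3.25% → €0.67
Travel guide €18.19: printed books → 3.25% → €0.59
Road atlas €12.47: printed books → 3.25% → €0.41
Burrito bowl €9.24: restaurant meals → 3.75% → €0.35
Salad bar box €10.86: restaurant meals → 3.75% → €0.41
Hot pretzel €5.23: restaurant meals → 3.75% → €0.20
Pizza slice €5.23: restaurant meals → 3.75% → €0.20
Spiral notebook €3.21: all other goods → 9.25% → €0.30
Subtotal = €91.09; tax = €3.36; total due = €94.45

€94.45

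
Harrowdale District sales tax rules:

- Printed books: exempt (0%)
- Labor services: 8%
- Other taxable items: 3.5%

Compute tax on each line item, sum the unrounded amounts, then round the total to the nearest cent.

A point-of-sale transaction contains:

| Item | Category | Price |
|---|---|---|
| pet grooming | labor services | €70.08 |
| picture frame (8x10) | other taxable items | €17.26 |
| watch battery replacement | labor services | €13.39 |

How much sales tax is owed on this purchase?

€7.28

Pet grooming €70.08: labor services → 8% → €5.6064
Picture frame (8x10) €17.26: other taxable items → 3.5% → €0.6041
Watch battery replacement €13.39: labor services → 8% → €1.0712
Unrounded tax sum = €7.2817 → €7.28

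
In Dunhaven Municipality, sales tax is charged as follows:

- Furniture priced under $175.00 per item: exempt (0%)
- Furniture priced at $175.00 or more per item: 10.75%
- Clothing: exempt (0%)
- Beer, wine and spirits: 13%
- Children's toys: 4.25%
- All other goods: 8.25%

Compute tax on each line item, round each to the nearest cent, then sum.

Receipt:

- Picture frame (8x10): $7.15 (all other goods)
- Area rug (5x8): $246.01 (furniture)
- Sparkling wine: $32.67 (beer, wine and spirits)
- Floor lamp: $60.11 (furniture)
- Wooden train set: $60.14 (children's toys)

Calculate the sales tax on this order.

Picture frame (8x10) $7.15: all other goods → 8.25% → $0.59
Area rug (5x8) $246.01: furniture, $175.00 or more → 10.75% → $26.45
Sparkling wine $32.67: beer, wine and spirits → 13% → $4.25
Floor lamp $60.11: furniture, under $175.00 → 0% → $0.00
Wooden train set $60.14: children's toys → 4.25% → $2.56
Total tax = $0.59 + $26.45 + $4.25 + $2.56 = $33.85

$33.85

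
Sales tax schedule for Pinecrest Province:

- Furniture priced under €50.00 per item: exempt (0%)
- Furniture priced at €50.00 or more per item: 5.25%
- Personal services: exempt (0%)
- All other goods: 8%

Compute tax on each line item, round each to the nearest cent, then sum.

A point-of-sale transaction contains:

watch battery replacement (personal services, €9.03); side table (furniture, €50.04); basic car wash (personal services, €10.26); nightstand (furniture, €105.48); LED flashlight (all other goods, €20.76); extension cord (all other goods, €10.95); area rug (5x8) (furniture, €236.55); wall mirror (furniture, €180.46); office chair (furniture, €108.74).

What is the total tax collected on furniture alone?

Side table €50.04: furniture, €50.00 or more → 5.25% → €2.63
Nightstand €105.48: furniture, €50.00 or more → 5.25% → €5.54
Area rug (5x8) €236.55: furniture, €50.00 or more → 5.25% → €12.42
Wall mirror €180.46: furniture, €50.00 or more → 5.25% → €9.47
Office chair €108.74: furniture, €50.00 or more → 5.25% → €5.71
Tax on furniture = €2.63 + €5.54 + €12.42 + €9.47 + €5.71 = €35.77

€35.77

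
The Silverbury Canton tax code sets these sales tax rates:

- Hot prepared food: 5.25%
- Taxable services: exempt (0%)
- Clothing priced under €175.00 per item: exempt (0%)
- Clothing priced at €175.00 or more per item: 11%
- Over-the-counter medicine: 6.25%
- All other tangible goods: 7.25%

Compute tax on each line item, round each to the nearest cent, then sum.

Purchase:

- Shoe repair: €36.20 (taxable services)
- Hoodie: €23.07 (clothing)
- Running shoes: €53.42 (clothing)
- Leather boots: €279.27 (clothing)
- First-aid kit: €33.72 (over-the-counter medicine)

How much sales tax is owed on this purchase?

Shoe repair €36.20: taxable services → 0% → €0.00
Hoodie €23.07: clothing, under €175.00 → 0% → €0.00
Running shoes €53.42: clothing, under €175.00 → 0% → €0.00
Leather boots €279.27: clothing, €175.00 or more → 11% → €30.72
First-aid kit €33.72: over-the-counter medicine → 6.25% → €2.11
Total tax = €30.72 + €2.11 = €32.83

€32.83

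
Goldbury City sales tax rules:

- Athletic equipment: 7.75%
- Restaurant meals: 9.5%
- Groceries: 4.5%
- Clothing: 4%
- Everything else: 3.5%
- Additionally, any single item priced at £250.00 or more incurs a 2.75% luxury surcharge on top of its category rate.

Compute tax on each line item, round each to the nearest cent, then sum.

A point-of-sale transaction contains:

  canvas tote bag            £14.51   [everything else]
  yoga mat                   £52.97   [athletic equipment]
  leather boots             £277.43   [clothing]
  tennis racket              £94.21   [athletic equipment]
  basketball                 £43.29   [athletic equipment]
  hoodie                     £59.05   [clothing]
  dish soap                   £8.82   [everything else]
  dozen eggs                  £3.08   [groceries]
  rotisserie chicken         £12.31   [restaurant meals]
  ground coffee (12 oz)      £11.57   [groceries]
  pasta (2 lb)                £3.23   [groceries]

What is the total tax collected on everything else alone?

£0.82

Canvas tote bag £14.51: everything else → 3.5% → £0.51
Dish soap £8.82: everything else → 3.5% → £0.31
Tax on everything else = £0.51 + £0.31 = £0.82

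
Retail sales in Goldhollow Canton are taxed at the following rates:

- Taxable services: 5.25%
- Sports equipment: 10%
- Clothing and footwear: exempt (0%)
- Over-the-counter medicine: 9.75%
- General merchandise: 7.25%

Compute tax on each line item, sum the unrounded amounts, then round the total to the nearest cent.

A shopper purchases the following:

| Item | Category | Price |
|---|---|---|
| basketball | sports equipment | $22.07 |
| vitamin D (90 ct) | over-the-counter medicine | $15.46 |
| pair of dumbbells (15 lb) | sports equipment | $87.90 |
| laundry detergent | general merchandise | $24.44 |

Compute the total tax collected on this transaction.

Basketball $22.07: sports equipment → 10% → $2.207
Vitamin D (90 ct) $15.46: over-the-counter medicine → 9.75% → $1.50735
Pair of dumbbells (15 lb) $87.90: sports equipment → 10% → $8.79
Laundry detergent $24.44: general merchandise → 7.25% → $1.7719
Unrounded tax sum = $14.27625 → $14.28

$14.28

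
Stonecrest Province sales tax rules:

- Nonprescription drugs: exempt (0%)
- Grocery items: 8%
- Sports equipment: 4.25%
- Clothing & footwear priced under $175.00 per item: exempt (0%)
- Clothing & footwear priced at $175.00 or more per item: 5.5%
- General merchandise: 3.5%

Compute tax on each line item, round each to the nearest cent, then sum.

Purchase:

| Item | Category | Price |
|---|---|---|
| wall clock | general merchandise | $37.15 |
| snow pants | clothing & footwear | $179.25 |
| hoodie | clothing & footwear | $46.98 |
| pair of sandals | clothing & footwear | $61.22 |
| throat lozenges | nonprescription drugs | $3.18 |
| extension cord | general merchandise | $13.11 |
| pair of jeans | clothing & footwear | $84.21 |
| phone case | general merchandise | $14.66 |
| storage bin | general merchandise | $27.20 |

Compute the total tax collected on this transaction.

$13.08

Wall clock $37.15: general merchandise → 3.5% → $1.30
Snow pants $179.25: clothing & footwear, $175.00 or more → 5.5% → $9.86
Hoodie $46.98: clothing & footwear, under $175.00 → 0% → $0.00
Pair of sandals $61.22: clothing & footwear, under $175.00 → 0% → $0.00
Throat lozenges $3.18: nonprescription drugs → 0% → $0.00
Extension cord $13.11: general merchandise → 3.5% → $0.46
Pair of jeans $84.21: clothing & footwear, under $175.00 → 0% → $0.00
Phone case $14.66: general merchandise → 3.5% → $0.51
Storage bin $27.20: general merchandise → 3.5% → $0.95
Total tax = $1.30 + $9.86 + $0.46 + $0.51 + $0.95 = $13.08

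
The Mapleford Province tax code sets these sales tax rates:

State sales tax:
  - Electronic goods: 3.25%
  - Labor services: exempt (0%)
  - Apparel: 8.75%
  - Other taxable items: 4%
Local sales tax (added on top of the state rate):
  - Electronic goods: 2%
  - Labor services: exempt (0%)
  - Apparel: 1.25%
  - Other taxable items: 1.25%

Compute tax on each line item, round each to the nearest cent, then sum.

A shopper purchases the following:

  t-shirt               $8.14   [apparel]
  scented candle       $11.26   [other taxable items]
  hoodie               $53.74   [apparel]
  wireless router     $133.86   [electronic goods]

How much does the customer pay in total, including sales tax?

T-shirt $8.14: apparel → 8.75% + 1.25% local = 10% → $0.81
Scented candle $11.26: other taxable items → 4% + 1.25% local = 5.25% → $0.59
Hoodie $53.74: apparel → 8.75% + 1.25% local = 10% → $5.37
Wireless router $133.86: electronic goods → 3.25% + 2% local = 5.25% → $7.03
Subtotal = $207.00; tax = $13.80; total due = $220.80

$220.80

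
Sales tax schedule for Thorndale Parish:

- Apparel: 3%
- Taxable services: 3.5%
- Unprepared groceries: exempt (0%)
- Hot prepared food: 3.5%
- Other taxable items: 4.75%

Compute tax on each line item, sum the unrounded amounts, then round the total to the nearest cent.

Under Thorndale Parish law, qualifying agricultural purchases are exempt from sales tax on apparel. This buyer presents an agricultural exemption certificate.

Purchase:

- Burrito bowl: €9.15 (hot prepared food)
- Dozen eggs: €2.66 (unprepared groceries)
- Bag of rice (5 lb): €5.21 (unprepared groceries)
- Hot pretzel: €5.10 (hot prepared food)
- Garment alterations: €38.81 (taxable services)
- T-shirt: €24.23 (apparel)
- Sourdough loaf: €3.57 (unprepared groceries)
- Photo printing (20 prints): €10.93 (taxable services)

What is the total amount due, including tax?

€101.90

Burrito bowl €9.15: hot prepared food → 3.5% → €0.32025
Dozen eggs €2.66: unprepared groceries → 0% → €0.00
Bag of rice (5 lb) €5.21: unprepared groceries → 0% → €0.00
Hot pretzel €5.10: hot prepared food → 3.5% → €0.1785
Garment alterations €38.81: taxable services → 3.5% → €1.35835
T-shirt €24.23: apparel, buyer-exempt → 0% → €0.00
Sourdough loaf €3.57: unprepared groceries → 0% → €0.00
Photo printing (20 prints) €10.93: taxable services → 3.5% → €0.38255
Subtotal = €99.66; unrounded tax = €2.23965 → €2.24; total due = €101.90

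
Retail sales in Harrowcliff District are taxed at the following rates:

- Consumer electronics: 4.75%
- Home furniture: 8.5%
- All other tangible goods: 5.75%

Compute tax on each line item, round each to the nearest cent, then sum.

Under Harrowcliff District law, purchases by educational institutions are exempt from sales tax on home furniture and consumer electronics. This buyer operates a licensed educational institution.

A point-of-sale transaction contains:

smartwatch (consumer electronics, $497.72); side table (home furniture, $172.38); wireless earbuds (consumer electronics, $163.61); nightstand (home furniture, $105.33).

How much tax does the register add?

$0.00

Smartwatch $497.72: consumer electronics, buyer-exempt → 0% → $0.00
Side table $172.38: home furniture, buyer-exempt → 0% → $0.00
Wireless earbuds $163.61: consumer electronics, buyer-exempt → 0% → $0.00
Nightstand $105.33: home furniture, buyer-exempt → 0% → $0.00
Total tax = $0.00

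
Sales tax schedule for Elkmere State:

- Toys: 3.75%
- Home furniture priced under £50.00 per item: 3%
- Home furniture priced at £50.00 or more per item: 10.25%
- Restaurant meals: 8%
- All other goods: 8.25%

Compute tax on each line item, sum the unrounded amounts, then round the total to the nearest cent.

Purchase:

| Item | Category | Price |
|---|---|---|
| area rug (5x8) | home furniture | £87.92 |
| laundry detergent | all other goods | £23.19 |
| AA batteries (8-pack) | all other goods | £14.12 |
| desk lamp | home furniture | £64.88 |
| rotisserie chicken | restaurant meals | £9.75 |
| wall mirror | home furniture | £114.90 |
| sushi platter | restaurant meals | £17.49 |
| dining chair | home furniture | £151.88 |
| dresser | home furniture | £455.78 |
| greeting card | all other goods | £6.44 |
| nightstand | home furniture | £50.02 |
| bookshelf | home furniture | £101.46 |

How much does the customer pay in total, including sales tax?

£1208.87

Area rug (5x8) £87.92: home furniture, £50.00 or more → 10.25% → £9.0118
Laundry detergent £23.19: all other goods → 8.25% → £1.913175
AA batteries (8-pack) £14.12: all other goods → 8.25% → £1.1649
Desk lamp £64.88: home furniture, £50.00 or more → 10.25% → £6.6502
Rotisserie chicken £9.75: restaurant meals → 8% → £0.78
Wall mirror £114.90: home furniture, £50.00 or more → 10.25% → £11.77725
Sushi platter £17.49: restaurant meals → 8% → £1.3992
Dining chair £151.88: home furniture, £50.00 or more → 10.25% → £15.5677
Dresser £455.78: home furniture, £50.00 or more → 10.25% → £46.71745
Greeting card £6.44: all other goods → 8.25% → £0.5313
Nightstand £50.02: home furniture, £50.00 or more → 10.25% → £5.12705
Bookshelf £101.46: home furniture, £50.00 or more → 10.25% → £10.39965
Subtotal = £1097.83; unrounded tax = £111.039675 → £111.04; total due = £1208.87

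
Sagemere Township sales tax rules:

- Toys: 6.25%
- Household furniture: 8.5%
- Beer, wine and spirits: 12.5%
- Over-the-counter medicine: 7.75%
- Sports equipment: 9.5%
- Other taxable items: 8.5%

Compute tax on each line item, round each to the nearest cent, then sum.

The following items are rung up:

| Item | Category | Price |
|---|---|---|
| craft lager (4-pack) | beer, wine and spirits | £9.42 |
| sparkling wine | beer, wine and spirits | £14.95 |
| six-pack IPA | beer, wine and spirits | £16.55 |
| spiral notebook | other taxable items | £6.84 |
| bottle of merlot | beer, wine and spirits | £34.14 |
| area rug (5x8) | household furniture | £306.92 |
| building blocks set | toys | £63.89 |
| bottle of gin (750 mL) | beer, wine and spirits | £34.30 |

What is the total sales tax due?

£44.34

Craft lager (4-pack) £9.42: beer, wine and spirits → 12.5% → £1.18
Sparkling wine £14.95: beer, wine and spirits → 12.5% → £1.87
Six-pack IPA £16.55: beer, wine and spirits → 12.5% → £2.07
Spiral notebook £6.84: other taxable items → 8.5% → £0.58
Bottle of merlot £34.14: beer, wine and spirits → 12.5% → £4.27
Area rug (5x8) £306.92: household furniture → 8.5% → £26.09
Building blocks set £63.89: toys → 6.25% → £3.99
Bottle of gin (750 mL) £34.30: beer, wine and spirits → 12.5% → £4.29
Total tax = £1.18 + £1.87 + £2.07 + £0.58 + £4.27 + £26.09 + £3.99 + £4.29 = £44.34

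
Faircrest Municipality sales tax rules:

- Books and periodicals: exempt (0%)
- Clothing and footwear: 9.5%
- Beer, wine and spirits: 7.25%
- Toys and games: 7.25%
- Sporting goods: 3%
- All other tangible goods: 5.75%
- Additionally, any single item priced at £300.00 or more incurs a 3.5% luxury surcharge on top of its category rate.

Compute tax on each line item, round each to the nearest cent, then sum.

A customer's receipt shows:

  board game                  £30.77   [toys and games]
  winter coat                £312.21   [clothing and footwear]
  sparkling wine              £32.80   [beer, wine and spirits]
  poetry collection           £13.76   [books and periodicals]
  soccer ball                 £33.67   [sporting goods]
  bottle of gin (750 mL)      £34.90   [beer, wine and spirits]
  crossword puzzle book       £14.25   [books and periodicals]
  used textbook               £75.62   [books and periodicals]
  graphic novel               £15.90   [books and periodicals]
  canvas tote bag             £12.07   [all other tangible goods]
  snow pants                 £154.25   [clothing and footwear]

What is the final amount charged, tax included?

Board game £30.77: toys and games → 7.25% → £2.23
Winter coat £312.21: clothing and footwear → 9.5% + 3.5% surcharge = 13% → £40.59
Sparkling wine £32.80: beer, wine and spirits → 7.25% → £2.38
Poetry collection £13.76: books and periodicals → 0% → £0.00
Soccer ball £33.67: sporting goods → 3% → £1.01
Bottle of gin (750 mL) £34.90: beer, wine and spirits → 7.25% → £2.53
Crossword puzzle book £14.25: books and periodicals → 0% → £0.00
Used textbook £75.62: books and periodicals → 0% → £0.00
Graphic novel £15.90: books and periodicals → 0% → £0.00
Canvas tote bag £12.07: all other tangible goods → 5.75% → £0.69
Snow pants £154.25: clothing and footwear → 9.5% → £14.65
Subtotal = £730.20; tax = £64.08; total due = £794.28

£794.28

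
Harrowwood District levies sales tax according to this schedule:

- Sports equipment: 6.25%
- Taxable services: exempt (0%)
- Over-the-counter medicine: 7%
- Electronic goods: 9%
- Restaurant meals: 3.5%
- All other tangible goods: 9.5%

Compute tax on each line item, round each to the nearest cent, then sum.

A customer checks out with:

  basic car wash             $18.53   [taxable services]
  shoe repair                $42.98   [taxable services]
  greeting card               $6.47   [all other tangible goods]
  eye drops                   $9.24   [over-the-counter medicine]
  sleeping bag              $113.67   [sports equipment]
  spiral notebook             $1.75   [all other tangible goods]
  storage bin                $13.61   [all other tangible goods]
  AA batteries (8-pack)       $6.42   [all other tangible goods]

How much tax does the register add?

$10.43

Basic car wash $18.53: taxable services → 0% → $0.00
Shoe repair $42.98: taxable services → 0% → $0.00
Greeting card $6.47: all other tangible goods → 9.5% → $0.61
Eye drops $9.24: over-the-counter medicine → 7% → $0.65
Sleeping bag $113.67: sports equipment → 6.25% → $7.10
Spiral notebook $1.75: all other tangible goods → 9.5% → $0.17
Storage bin $13.61: all other tangible goods → 9.5% → $1.29
AA batteries (8-pack) $6.42: all other tangible goods → 9.5% → $0.61
Total tax = $0.61 + $0.65 + $7.10 + $0.17 + $1.29 + $0.61 = $10.43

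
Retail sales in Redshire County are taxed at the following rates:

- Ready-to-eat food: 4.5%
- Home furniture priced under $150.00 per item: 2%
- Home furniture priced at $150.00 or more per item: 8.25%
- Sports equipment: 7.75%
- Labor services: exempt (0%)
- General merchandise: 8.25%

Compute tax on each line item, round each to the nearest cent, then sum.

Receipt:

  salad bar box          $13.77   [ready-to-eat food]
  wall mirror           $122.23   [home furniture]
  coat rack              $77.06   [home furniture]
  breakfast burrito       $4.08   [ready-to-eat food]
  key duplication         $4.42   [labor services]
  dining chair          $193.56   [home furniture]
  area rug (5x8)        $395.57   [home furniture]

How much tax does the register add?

$53.38

Salad bar box $13.77: ready-to-eat food → 4.5% → $0.62
Wall mirror $122.23: home furniture, under $150.00 → 2% → $2.44
Coat rack $77.06: home furniture, under $150.00 → 2% → $1.54
Breakfast burrito $4.08: ready-to-eat food → 4.5% → $0.18
Key duplication $4.42: labor services → 0% → $0.00
Dining chair $193.56: home furniture, $150.00 or more → 8.25% → $15.97
Area rug (5x8) $395.57: home furniture, $150.00 or more → 8.25% → $32.63
Total tax = $0.62 + $2.44 + $1.54 + $0.18 + $15.97 + $32.63 = $53.38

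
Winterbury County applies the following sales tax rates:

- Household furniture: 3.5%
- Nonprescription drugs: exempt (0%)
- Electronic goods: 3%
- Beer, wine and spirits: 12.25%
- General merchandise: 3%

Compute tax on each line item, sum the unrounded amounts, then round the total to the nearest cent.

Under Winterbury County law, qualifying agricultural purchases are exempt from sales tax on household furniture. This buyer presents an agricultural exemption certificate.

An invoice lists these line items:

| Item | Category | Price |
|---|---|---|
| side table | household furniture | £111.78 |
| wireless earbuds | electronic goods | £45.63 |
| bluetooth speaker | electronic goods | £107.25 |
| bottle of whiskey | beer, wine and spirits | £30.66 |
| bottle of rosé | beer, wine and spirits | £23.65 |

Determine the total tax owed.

£11.24

Side table £111.78: household furniture, buyer-exempt → 0% → £0.00
Wireless earbuds £45.63: electronic goods → 3% → £1.3689
Bluetooth speaker £107.25: electronic goods → 3% → £3.2175
Bottle of whiskey £30.66: beer, wine and spirits → 12.25% → £3.75585
Bottle of rosé £23.65: beer, wine and spirits → 12.25% → £2.897125
Unrounded tax sum = £11.239375 → £11.24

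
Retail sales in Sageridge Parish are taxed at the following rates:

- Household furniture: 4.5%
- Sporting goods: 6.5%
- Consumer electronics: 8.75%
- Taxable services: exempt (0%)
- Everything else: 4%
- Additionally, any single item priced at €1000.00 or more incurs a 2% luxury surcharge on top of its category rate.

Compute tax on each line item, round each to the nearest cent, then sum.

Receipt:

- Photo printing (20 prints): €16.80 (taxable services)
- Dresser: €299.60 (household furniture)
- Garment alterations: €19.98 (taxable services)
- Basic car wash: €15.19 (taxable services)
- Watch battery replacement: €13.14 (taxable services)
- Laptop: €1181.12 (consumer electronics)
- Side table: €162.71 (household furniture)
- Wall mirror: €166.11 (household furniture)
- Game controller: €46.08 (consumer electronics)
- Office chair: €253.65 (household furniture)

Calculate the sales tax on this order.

Photo printing (20 prints) €16.80: taxable services → 0% → €0.00
Dresser €299.60: household furniture → 4.5% → €13.48
Garment alterations €19.98: taxable services → 0% → €0.00
Basic car wash €15.19: taxable services → 0% → €0.00
Watch battery replacement €13.14: taxable services → 0% → €0.00
Laptop €1181.12: consumer electronics → 8.75% + 2% surcharge = 10.75% → €126.97
Side table €162.71: household furniture → 4.5% → €7.32
Wall mirror €166.11: household furniture → 4.5% → €7.47
Game controller €46.08: consumer electronics → 8.75% → €4.03
Office chair €253.65: household furniture → 4.5% → €11.41
Total tax = €13.48 + €126.97 + €7.32 + €7.47 + €4.03 + €11.41 = €170.68

€170.68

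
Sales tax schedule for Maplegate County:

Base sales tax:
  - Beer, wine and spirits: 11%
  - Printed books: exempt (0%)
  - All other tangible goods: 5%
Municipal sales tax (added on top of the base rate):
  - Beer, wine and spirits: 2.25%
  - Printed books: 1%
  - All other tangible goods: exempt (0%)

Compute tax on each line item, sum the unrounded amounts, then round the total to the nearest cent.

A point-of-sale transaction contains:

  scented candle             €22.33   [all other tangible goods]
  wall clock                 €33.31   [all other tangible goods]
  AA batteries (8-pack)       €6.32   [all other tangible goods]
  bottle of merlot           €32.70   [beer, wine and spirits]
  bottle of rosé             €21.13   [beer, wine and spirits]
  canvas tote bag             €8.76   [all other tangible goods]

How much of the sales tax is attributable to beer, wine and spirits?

€7.13

Bottle of merlot €32.70: beer, wine and spirits → 11% + 2.25% municipal = 13.25% → €4.33275
Bottle of rosé €21.13: beer, wine and spirits → 11% + 2.25% municipal = 13.25% → €2.799725
Tax on beer, wine and spirits: unrounded sum = €7.132475 → €7.13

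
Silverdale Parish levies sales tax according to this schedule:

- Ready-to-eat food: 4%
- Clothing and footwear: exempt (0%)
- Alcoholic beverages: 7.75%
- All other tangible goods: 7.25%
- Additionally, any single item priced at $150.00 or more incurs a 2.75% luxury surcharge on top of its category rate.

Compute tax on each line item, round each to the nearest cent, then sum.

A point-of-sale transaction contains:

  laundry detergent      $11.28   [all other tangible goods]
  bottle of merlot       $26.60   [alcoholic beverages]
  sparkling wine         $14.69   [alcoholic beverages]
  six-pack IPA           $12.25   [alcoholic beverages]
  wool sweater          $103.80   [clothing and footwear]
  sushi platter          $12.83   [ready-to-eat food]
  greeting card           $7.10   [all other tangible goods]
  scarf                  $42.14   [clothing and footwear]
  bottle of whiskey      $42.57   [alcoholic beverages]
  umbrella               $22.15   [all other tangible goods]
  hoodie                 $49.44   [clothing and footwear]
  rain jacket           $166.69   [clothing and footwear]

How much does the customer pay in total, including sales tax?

Laundry detergent $11.28: all other tangible goods → 7.25% → $0.82
Bottle of merlot $26.60: alcoholic beverages → 7.75% → $2.06
Sparkling wine $14.69: alcoholic beverages → 7.75% → $1.14
Six-pack IPA $12.25: alcoholic beverages → 7.75% → $0.95
Wool sweater $103.80: clothing and footwear → 0% → $0.00
Sushi platter $12.83: ready-to-eat food → 4% → $0.51
Greeting card $7.10: all other tangible goods → 7.25% → $0.51
Scarf $42.14: clothing and footwear → 0% → $0.00
Bottle of whiskey $42.57: alcoholic beverages → 7.75% → $3.30
Umbrella $22.15: all other tangible goods → 7.25% → $1.61
Hoodie $49.44: clothing and footwear → 0% → $0.00
Rain jacket $166.69: clothing and footwear → 0% + 2.75% surcharge = 2.75% → $4.58
Subtotal = $511.54; tax = $15.48; total due = $527.02

$527.02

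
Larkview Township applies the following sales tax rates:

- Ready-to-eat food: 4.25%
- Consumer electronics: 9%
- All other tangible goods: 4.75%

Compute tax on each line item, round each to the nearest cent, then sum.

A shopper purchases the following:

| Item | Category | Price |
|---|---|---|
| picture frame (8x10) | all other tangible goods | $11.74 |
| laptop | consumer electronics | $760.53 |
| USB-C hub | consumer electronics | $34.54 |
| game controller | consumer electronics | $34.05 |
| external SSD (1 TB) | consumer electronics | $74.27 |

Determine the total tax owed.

Picture frame (8x10) $11.74: all other tangible goods → 4.75% → $0.56
Laptop $760.53: consumer electronics → 9% → $68.45
USB-C hub $34.54: consumer electronics → 9% → $3.11
Game controller $34.05: consumer electronics → 9% → $3.06
External SSD (1 TB) $74.27: consumer electronics → 9% → $6.68
Total tax = $0.56 + $68.45 + $3.11 + $3.06 + $6.68 = $81.86

$81.86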